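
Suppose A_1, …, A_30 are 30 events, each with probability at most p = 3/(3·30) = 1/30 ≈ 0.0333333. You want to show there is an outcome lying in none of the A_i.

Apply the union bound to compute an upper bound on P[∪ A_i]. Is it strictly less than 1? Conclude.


Union bound: P[∪_{i=1}^{30} A_i] ≤ Σ_i P[A_i] ≤ 30·p = 30·(1/30) = 1.
Numerically: 1 ≈ 1.0000000.
Is 1 < 1? NO.
Since the bound 1 is ≥ 1, the union bound is uninformative here; it does NOT by itself certify existence.

30·p = 1 ≈ 1.0000000; existence NOT certified by the union bound.


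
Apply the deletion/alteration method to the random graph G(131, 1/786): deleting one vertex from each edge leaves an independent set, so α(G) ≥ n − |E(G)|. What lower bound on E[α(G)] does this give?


E[|E(G)|] = C(131, 2)·p = 8515 · (1/786) = 65/6.
E[α(G)] ≥ n − E[|E(G)|] = 131 − 65/6 = 721/6.
Numerically: ≈ 120.167.
(This is only a lower bound; the true E[α(G)] may be larger.)

E[α(G)] ≥ 721/6 ≈ 120.167.


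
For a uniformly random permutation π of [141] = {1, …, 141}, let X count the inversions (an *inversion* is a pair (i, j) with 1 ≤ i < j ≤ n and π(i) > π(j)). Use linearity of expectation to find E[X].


Write X = Σ X_I over the C(141, 2) = 9870 pairs i < j, with X_I the indicator of one inversion.
There are 9870 indicators.
For each fixed pair i < j, the values π(i) and π(j) are two distinct elements of {1, …, 141} in uniformly random order; by symmetry P[π(i) > π(j)] = 1/2.
By linearity: E[X] = 9870 · (1/2) = C(141, 2) · (1/2) = 9870/2 = 4935 ≈ 4935.0000.

E[X] = 4935 = 4935.0000.


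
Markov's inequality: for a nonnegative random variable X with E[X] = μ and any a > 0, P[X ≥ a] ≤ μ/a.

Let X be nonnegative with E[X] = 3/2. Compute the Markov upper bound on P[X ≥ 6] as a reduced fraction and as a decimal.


μ = E[X] = 3/2, a = 6.
Markov: P[X ≥ 6] ≤ μ/a = (3/2)/6 = 1/4.
Numerically: ≈ 0.2500.
(Since a = 6 > μ = 1.5000, the bound 1/4 is < 1 and informative.)

P[X ≥ 6] ≤ 1/4 ≈ 0.2500.


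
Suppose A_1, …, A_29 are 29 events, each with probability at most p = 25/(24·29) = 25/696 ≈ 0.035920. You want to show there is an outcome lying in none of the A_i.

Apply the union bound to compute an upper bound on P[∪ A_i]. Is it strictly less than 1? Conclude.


Union bound: P[∪_{i=1}^{29} A_i] ≤ Σ_i P[A_i] ≤ 29·p = 29·(25/696) = 25/24.
Numerically: 25/24 ≈ 1.041667.
Is 25/24 < 1? NO.
Since the bound 25/24 is ≥ 1, the union bound is uninformative here; it does NOT by itself certify existence.

29·p = 25/24 ≈ 1.041667; existence NOT certified by the union bound.


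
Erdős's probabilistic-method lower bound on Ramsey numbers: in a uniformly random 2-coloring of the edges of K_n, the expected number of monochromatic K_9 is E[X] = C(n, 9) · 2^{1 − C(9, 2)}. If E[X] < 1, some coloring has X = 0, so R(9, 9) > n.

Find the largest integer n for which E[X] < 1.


We need C(n, 9) · 2^{1 − 36} < 1, i.e. C(n, 9) < 2^{36 − 1} = 34359738368.
Check values of n near the boundary:
  n = 59: C(59, 9) = 12565671261; 12565671261 < 34359738368? YES
  n = 60: C(60, 9) = 14783142660; 14783142660 < 34359738368? YES
  n = 61: C(61, 9) = 17341763505; 17341763505 < 34359738368? YES
  n = 62: C(62, 9) = 20286591270; 20286591270 < 34359738368? YES
  n = 63: C(63, 9) = 23667689815; 23667689815 < 34359738368? YES
  n = 64: C(64, 9) = 27540584512; 27540584512 < 34359738368? YES
  n = 65: C(65, 9) = 31966749880; 31966749880 < 34359738368? YES
  n = 66: C(66, 9) = 37014131440; 37014131440 < 34359738368? NO
The largest n with C(n, 9) < 34359738368 is n = 65 (where E[X] = 3995843735/4294967296 ≈ 0.93035). Hence R(9, 9) > 65, i.e. R(9, 9) ≥ 66.

Largest n = 65; hence R(9, 9) > 65.


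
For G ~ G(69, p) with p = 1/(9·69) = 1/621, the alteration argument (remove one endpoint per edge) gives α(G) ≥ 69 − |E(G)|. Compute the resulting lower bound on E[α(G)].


E[|E(G)|] = C(69, 2)·p = 2346 · (1/621) = 34/9.
E[α(G)] ≥ n − E[|E(G)|] = 69 − 34/9 = 587/9.
Numerically: ≈ 65.22222.
(This is only a lower bound; the true E[α(G)] may be larger.)

E[α(G)] ≥ 587/9 ≈ 65.22222.


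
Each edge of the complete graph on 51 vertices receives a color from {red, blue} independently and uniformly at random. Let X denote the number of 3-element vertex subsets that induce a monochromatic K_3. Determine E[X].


Let X = Σ_S X_S over the C(51, 3) = 20825 subsets S of size 3, where X_S = 1 if the K_3 on S is monochromatic.
For a fixed S, the K_3 on S has C(3, 2) = 3 edges. P[all 3 edges red] = (1/2)^3, and likewise for blue, so P[monochromatic] = 2·(1/2)^3 = 2^{1 − 3} = 1/4.
By linearity: E[X] = C(51, 3) · 2^{1 − 3} = 20825 · 1/4 = 20825/4.
Numerically: E[X] ≈ 5206.2500.

E[X] = C(51,3)·2^(1−C(3,2)) = 20825/4 ≈ 5206.2500.


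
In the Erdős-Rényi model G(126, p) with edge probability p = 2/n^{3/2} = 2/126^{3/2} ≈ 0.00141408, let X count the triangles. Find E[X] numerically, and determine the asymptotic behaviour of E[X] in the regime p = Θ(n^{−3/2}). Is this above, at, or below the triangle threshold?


Number of potential triangles: C(126, 3) = 325500.
Each occurs with probability p³ ≈ (0.00141408)³ ≈ 2.82762970e-09.
By linearity: E[X] = C(126, 3)·p³ ≈ 325500 · 2.82762970e-09 ≈ 0.000920.
Since α = 3/2 > 1, p = c/n^{3/2} = o(1/n) is below the triangle threshold p ~ 1/n. Asymptotically E[X] ~ (c³/6)·n^{3(1−α)} = (2³/6)·n^{-1.5} → 0, so by Markov's inequality G has no triangles w.h.p.

E[X] ≈ 0.000920; in regime p = Θ(1/n^{3/2}) E[X] tends to 0 (below the triangle threshold p ~ 1/n).


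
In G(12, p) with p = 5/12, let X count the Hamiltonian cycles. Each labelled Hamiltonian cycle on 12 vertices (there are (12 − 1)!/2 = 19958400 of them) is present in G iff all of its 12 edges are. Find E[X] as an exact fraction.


K_12 has (12 − 1)!/2 = 19958400 labelled Hamiltonian cycles.
For each such Hamiltonian cycle H, let X_H = 1 if all 12 edges of H are present in G. Then P[X_H = 1] = p^{12} = (5/12)^{12} = 244140625/8916100448256.
By linearity: E[X] = Σ_H E[X_H] = 19958400 · p^{12} = 19958400 · 244140625/8916100448256 = 469970703125/859963392.
Numerically: E[X] ≈ 547.

E[X] = 19958400 · (5/12)^{12} = 469970703125/859963392 ≈ 547.


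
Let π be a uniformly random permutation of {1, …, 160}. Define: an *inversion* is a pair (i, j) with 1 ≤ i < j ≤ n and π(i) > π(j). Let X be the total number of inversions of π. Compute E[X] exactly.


Write X = Σ X_I over the C(160, 2) = 12720 pairs i < j, with X_I the indicator of one inversion.
There are 12720 indicators.
For each fixed pair i < j, the values π(i) and π(j) are two distinct elements of {1, …, 160} in uniformly random order; by symmetry P[π(i) > π(j)] = 1/2.
By linearity: E[X] = 12720 · (1/2) = C(160, 2) · (1/2) = 12720/2 = 6360 ≈ 6360.00000.

E[X] = 6360 = 6360.00000.


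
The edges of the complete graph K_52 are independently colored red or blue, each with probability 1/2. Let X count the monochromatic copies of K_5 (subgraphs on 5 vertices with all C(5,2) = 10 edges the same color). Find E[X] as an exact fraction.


Let X = Σ_S X_S over the C(52, 5) = 2598960 subsets S of size 5, where X_S = 1 if the K_5 on S is monochromatic.
For a fixed S, the K_5 on S has C(5, 2) = 10 edges. P[all 10 edges red] = (1/2)^10, and likewise for blue, so P[monochromatic] = 2·(1/2)^10 = 2^{1 − 10} = 1/512.
By linearity: E[X] = C(52, 5) · 2^{1 − 10} = 2598960 · 1/512 = 162435/32.
Numerically: E[X] ≈ 5076.0938.

E[X] = C(52,5)·2^(1−C(5,2)) = 162435/32 ≈ 5076.0938.


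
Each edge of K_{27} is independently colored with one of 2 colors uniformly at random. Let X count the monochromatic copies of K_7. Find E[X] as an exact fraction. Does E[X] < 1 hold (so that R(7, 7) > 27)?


E[X] = C(27, 7) · 2^{1 − 21} = 888030 · 2^{−20} = 888030/1048576.
As a reduced fraction: E[X] = 444015/524288 ≈ 0.8468914.
Is E[X] < 1? YES.
Since E[X] < 1, there exists a 2-coloring of K_{27} with no monochromatic K_7; hence R(7, 7) > 27.

E[X] = 444015/524288 ≈ 0.8468914; E[X] < 1, so R(7, 7) > 27.


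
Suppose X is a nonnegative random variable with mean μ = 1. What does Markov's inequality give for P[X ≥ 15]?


μ = E[X] = 1, a = 15.
Markov: P[X ≥ 15] ≤ μ/a = (1)/15 = 1/15.
Numerically: ≈ 0.066667.
(Since a = 15 > μ = 1.000000, the bound 1/15 is < 1 and informative.)

P[X ≥ 15] ≤ 1/15 ≈ 0.066667.


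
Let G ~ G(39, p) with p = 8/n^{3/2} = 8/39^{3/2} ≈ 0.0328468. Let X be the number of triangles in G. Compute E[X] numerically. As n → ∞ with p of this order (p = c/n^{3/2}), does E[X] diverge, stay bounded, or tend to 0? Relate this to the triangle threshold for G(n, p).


Number of potential triangles: C(39, 3) = 9139.
Each occurs with probability p³ ≈ (0.0328468)³ ≈ 3.54388181e-05.
By linearity: E[X] = C(39, 3)·p³ ≈ 9139 · 3.54388181e-05 ≈ 0.323875.
Since α = 3/2 > 1, p = c/n^{3/2} = o(1/n) is below the triangle threshold p ~ 1/n. Asymptotically E[X] ~ (c³/6)·n^{3(1−α)} = (8³/6)·n^{-1.5} → 0, so by Markov's inequality G has no triangles w.h.p.

E[X] ≈ 0.323875; in regime p = Θ(1/n^{3/2}) E[X] tends to 0 (below the triangle threshold p ~ 1/n).


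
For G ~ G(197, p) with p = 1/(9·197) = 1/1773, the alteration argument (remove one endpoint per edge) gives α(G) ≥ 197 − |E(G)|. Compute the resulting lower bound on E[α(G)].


E[|E(G)|] = C(197, 2)·p = 19306 · (1/1773) = 98/9.
E[α(G)] ≥ n − E[|E(G)|] = 197 − 98/9 = 1675/9.
Numerically: ≈ 186.111.
(This is only a lower bound; the true E[α(G)] may be larger.)

E[α(G)] ≥ 1675/9 ≈ 186.111.


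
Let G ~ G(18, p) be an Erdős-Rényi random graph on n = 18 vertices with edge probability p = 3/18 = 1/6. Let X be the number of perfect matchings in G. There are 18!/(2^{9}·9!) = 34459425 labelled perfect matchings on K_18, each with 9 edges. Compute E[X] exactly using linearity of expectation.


K_18 has 18!/(2^{9}·9!) = 34459425 labelled perfect matchings.
For each such perfect matching H, let X_H = 1 if all 9 edges of H are present in G. Then P[X_H = 1] = p^{9} = (1/6)^{9} = 1/10077696.
By linearity: E[X] = Σ_H E[X_H] = 34459425 · p^{9} = 34459425 · 1/10077696 = 425425/124416.
Numerically: E[X] ≈ 3.4194.

E[X] = 34459425 · (1/6)^{9} = 425425/124416 ≈ 3.4194.


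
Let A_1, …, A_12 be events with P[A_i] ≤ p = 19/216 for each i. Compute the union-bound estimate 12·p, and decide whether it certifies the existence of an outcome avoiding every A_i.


Union bound: P[∪_{i=1}^{12} A_i] ≤ Σ_i P[A_i] ≤ 12·p = 12·(19/216) = 19/18.
Numerically: 19/18 ≈ 1.0555556.
Is 19/18 < 1? NO.
Since the bound 19/18 is ≥ 1, the union bound is uninformative here; it does NOT by itself certify existence.

12·p = 19/18 ≈ 1.0555556; existence NOT certified by the union bound.


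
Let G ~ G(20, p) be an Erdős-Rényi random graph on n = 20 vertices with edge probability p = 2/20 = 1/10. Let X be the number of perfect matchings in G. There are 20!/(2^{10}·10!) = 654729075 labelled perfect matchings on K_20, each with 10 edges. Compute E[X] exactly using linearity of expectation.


K_20 has 20!/(2^{10}·10!) = 654729075 labelled perfect matchings.
For each such perfect matching H, let X_H = 1 if all 10 edges of H are present in G. Then P[X_H = 1] = p^{10} = (1/10)^{10} = 1/10000000000.
Summing the indicators: E[X] = Σ_H E[X_H] = 654729075 · p^{10} = 654729075 · 1/10000000000 = 26189163/400000000.
Numerically: E[X] ≈ 0.0655.

E[X] = 654729075 · (1/10)^{10} = 26189163/400000000 ≈ 0.0655.


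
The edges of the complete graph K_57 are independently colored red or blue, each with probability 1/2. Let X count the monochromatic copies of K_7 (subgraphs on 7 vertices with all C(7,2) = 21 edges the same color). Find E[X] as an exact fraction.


Let X = Σ_S X_S over the C(57, 7) = 264385836 subsets S of size 7, where X_S = 1 if the K_7 on S is monochromatic.
For a fixed S, the K_7 on S has C(7, 2) = 21 edges. P[all 21 edges red] = (1/2)^21, and likewise for blue, so P[monochromatic] = 2·(1/2)^21 = 2^{1 − 21} = 1/1048576.
By linearity of expectation: E[X] = C(57, 7) · 2^{1 − 21} = 264385836 · 1/1048576 = 66096459/262144.
Numerically: E[X] ≈ 252.137981.

E[X] = C(57,7)·2^(1−C(7,2)) = 66096459/262144 ≈ 252.137981.


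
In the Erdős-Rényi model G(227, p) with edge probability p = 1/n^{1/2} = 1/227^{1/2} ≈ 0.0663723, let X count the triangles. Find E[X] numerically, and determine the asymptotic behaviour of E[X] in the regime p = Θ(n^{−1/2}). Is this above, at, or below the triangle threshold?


Number of potential triangles: C(227, 3) = 1923825.
Each occurs with probability p³ ≈ (0.0663723)³ ≈ 2.92389124e-04.
By linearity: E[X] = C(227, 3)·p³ ≈ 1923825 · 2.92389124e-04 ≈ 562.505507.
Since α = 1/2 < 1, p = c/n^{1/2} ≫ 1/n is above the triangle threshold p ~ 1/n. Asymptotically E[X] ~ (c³/6)·n^{3(1−α)} = (1³/6)·n^{1.5} → ∞; triangles are abundant w.h.p.

E[X] ≈ 562.505507; in regime p = Θ(1/n^{1/2}) E[X] diverges (above the triangle threshold p ~ 1/n).


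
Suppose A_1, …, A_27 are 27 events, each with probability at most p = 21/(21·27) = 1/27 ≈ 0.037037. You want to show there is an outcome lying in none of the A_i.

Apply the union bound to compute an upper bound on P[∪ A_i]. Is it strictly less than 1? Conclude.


Union bound: P[∪_{i=1}^{27} A_i] ≤ Σ_i P[A_i] ≤ 27·p = 27·(1/27) = 1.
Numerically: 1 ≈ 1.000000.
Is 1 < 1? NO.
Since the bound 1 is ≥ 1, the union bound is uninformative here; it does NOT by itself certify existence.

27·p = 1 ≈ 1.000000; existence NOT certified by the union bound.


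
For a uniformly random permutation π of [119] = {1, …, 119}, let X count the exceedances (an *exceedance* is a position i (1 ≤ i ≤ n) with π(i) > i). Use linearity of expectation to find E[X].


Write X = Σ_{i=1}^{119} X_i, where X_i = 1_{π(i) > i}.
For each fixed i, π(i) is uniform over {1, …, 119} (marginal of a uniform permutation), so P[π(i) > i] = (n − i)/n. Summing: Σ_{i=1}^{119} (n − i)/n = (0 + 1 + … + 118)/119 = 119(119 − 1)/(2·119) = (119 − 1)/2.
Hence E[X] = Σ_{i=1}^{119} (119 − i)/119 = 59 ≈ 59.0000.

E[X] = 59 = 59.0000.


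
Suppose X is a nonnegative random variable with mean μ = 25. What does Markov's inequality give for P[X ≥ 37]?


μ = E[X] = 25, a = 37.
Markov: P[X ≥ 37] ≤ μ/a = (25)/37 = 25/37.
Numerically: ≈ 0.6757.
(Since a = 37 > μ = 25.0000, the bound 25/37 is < 1 and informative.)

P[X ≥ 37] ≤ 25/37 ≈ 0.6757.


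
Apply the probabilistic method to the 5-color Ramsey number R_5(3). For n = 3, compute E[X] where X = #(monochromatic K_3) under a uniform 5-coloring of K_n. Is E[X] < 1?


E[X] = C(3, 3) · 5^{1 − 3} = 1 · 5^{−2} = 1/25.
As a reduced fraction: E[X] = 1/25 ≈ 0.0400000.
Is E[X] < 1? YES.
Since E[X] < 1, there exists a 5-coloring of K_{3} with no monochromatic K_3; hence R_5(3) > 3.

E[X] = 1/25 ≈ 0.0400000; E[X] < 1, so R_5(3) > 3.


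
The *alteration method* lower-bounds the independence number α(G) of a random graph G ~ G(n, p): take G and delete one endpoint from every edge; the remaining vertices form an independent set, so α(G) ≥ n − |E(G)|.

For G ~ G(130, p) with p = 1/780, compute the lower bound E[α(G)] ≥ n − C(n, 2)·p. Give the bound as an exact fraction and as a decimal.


E[|E(G)|] = C(130, 2)·p = 8385 · (1/780) = 43/4.
E[α(G)] ≥ n − E[|E(G)|] = 130 − 43/4 = 477/4.
Numerically: ≈ 119.250000.
(This is only a lower bound; the true E[α(G)] may be larger.)

E[α(G)] ≥ 477/4 ≈ 119.250000.


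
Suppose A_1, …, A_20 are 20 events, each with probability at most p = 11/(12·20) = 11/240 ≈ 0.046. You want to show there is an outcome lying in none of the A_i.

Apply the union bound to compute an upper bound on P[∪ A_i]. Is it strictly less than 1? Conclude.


Union bound: P[∪_{i=1}^{20} A_i] ≤ Σ_i P[A_i] ≤ 20·p = 20·(11/240) = 11/12.
Numerically: 11/12 ≈ 0.917.
Is 11/12 < 1? YES.
Since P[∪ A_i] ≤ 11/12 < 1, the complement has P[∩ A_i^c] ≥ 1 − 11/12 = 1/12 > 0, so some outcome avoids every A_i.

20·p = 11/12 ≈ 0.917; existence CERTIFIED by the union bound.


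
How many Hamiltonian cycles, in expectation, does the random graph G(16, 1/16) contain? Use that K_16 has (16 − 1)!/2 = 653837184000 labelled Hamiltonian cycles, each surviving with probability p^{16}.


K_16 has (16 − 1)!/2 = 653837184000 labelled Hamiltonian cycles.
For each such Hamiltonian cycle H, let X_H = 1 if all 16 edges of H are present in G. Then P[X_H = 1] = p^{16} = (1/16)^{16} = 1/18446744073709551616.
By linearity of expectation: E[X] = Σ_H E[X_H] = 653837184000 · p^{16} = 653837184000 · 1/18446744073709551616 = 638512875/18014398509481984.
Numerically: E[X] ≈ 3.5445e-08.

E[X] = 653837184000 · (1/16)^{16} = 638512875/18014398509481984 ≈ 3.5445e-08.


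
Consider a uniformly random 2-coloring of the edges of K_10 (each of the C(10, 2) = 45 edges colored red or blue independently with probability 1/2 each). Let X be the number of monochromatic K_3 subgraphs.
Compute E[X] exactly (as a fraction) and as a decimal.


Let X = Σ_S X_S over the C(10, 3) = 120 subsets S of size 3, where X_S = 1 if the K_3 on S is monochromatic.
For a fixed S, the K_3 on S has C(3, 2) = 3 edges. P[all 3 edges red] = (1/2)^3, and likewise for blue, so P[monochromatic] = 2·(1/2)^3 = 2^{1 − 3} = 1/4.
Summing: E[X] = C(10, 3) · 2^{1 − 3} = 120 · 1/4 = 30.
Numerically: E[X] ≈ 30.000000.

E[X] = C(10,3)·2^(1−C(3,2)) = 30 ≈ 30.000000.


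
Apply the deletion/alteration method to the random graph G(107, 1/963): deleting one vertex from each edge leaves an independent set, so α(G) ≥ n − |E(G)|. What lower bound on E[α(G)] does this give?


E[|E(G)|] = C(107, 2)·p = 5671 · (1/963) = 53/9.
E[α(G)] ≥ n − E[|E(G)|] = 107 − 53/9 = 910/9.
Numerically: ≈ 101.111.
(This is only a lower bound; the true E[α(G)] may be larger.)

E[α(G)] ≥ 910/9 ≈ 101.111.


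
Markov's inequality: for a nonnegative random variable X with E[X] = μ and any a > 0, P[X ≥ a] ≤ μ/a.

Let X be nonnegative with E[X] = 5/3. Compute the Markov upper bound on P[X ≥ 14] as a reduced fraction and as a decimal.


μ = E[X] = 5/3, a = 14.
Markov: P[X ≥ 14] ≤ μ/a = (5/3)/14 = 5/42.
Numerically: ≈ 0.119.
(Since a = 14 > μ = 1.667, the bound 5/42 is < 1 and informative.)

P[X ≥ 14] ≤ 5/42 ≈ 0.119.


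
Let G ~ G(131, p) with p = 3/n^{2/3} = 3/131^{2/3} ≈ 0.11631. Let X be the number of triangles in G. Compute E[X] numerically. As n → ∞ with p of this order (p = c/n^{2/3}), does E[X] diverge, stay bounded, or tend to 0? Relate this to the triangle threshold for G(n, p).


Number of potential triangles: C(131, 3) = 366145.
Each occurs with probability p³ ≈ (0.11631)³ ≈ 1.5733349e-03.
By linearity: E[X] = C(131, 3)·p³ ≈ 366145 · 1.5733349e-03 ≈ 576.06870.
Since α = 2/3 < 1, p = c/n^{2/3} ≫ 1/n is above the triangle threshold p ~ 1/n. Asymptotically E[X] ~ (c³/6)·n^{3(1−α)} = (3³/6)·n^{1} → ∞; triangles are abundant w.h.p.

E[X] ≈ 576.06870; in regime p = Θ(1/n^{2/3}) E[X] diverges (above the triangle threshold p ~ 1/n).


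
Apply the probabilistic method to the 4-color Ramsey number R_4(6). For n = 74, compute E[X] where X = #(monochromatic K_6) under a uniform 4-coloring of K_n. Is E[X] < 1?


E[X] = C(74, 6) · 4^{1 − 15} = 185250786 · 4^{−14} = 185250786/268435456.
As a reduced fraction: E[X] = 92625393/134217728 ≈ 0.6901.
Is E[X] < 1? YES.
Since E[X] < 1, there exists a 4-coloring of K_{74} with no monochromatic K_6; hence R_4(6) > 74.

E[X] = 92625393/134217728 ≈ 0.6901; E[X] < 1, so R_4(6) > 74.


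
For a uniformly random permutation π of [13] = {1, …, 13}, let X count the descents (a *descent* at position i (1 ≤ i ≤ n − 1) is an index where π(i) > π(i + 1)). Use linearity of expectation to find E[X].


Write X = Σ X_I over i = 1, …, 12, with X_I the indicator of one descent.
There are 12 indicators.
For each fixed i, the pair (π(i), π(i+1)) is a uniformly random ordered pair of distinct values from {1, …, 13}; by symmetry P[π(i) > π(i+1)] = 1/2.
By linearity: E[X] = 12 · (1/2) = (13 − 1) · (1/2) = 6 ≈ 6.00000.

E[X] = 6 = 6.00000.


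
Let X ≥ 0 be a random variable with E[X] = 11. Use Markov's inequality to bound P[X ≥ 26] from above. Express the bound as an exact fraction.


μ = E[X] = 11, a = 26.
Markov: P[X ≥ 26] ≤ μ/a = (11)/26 = 11/26.
Numerically: ≈ 0.423.
(Since a = 26 > μ = 11.000, the bound 11/26 is < 1 and informative.)

P[X ≥ 26] ≤ 11/26 ≈ 0.423.


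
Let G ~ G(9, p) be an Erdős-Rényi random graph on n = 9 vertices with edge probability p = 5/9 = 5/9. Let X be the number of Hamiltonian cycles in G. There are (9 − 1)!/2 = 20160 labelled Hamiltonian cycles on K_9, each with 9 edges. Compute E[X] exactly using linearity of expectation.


K_9 has (9 − 1)!/2 = 20160 labelled Hamiltonian cycles.
For each such Hamiltonian cycle H, let X_H = 1 if all 9 edges of H are present in G. Then P[X_H = 1] = p^{9} = (5/9)^{9} = 1953125/387420489.
Summing the indicators: E[X] = Σ_H E[X_H] = 20160 · p^{9} = 20160 · 1953125/387420489 = 4375000000/43046721.
Numerically: E[X] ≈ 102.

E[X] = 20160 · (5/9)^{9} = 4375000000/43046721 ≈ 102.


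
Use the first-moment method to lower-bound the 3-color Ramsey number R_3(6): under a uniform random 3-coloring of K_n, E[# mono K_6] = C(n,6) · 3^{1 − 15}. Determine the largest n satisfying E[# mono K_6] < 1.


We need C(n, 6) · 3^{1 − 15} < 1, i.e. C(n, 6) < 3^{15 − 1} = 4782969.
Check values of n near the boundary:
  n = 35: C(35, 6) = 1623160; 1623160 < 4782969? YES
  n = 36: C(36, 6) = 1947792; 1947792 < 4782969? YES
  n = 37: C(37, 6) = 2324784; 2324784 < 4782969? YES
  n = 38: C(38, 6) = 2760681; 2760681 < 4782969? YES
  n = 39: C(39, 6) = 3262623; 3262623 < 4782969? YES
  n = 40: C(40, 6) = 3838380; 3838380 < 4782969? YES
  n = 41: C(41, 6) = 4496388; 4496388 < 4782969? YES
  n = 42: C(42, 6) = 5245786; 5245786 < 4782969? NO
  n = 43: C(43, 6) = 6096454; 6096454 < 4782969? NO
  n = 44: C(44, 6) = 7059052; 7059052 < 4782969? NO
The largest n with C(n, 6) < 4782969 is n = 41 (where E[X] = 1498796/1594323 ≈ 0.9401). Hence R_3(6) > 41, i.e. R_3(6) ≥ 42.

Largest n = 41; hence R_3(6) > 41.


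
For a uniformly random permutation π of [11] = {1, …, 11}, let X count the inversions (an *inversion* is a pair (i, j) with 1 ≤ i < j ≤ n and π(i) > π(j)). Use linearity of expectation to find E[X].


Write X = Σ X_I over the C(11, 2) = 55 pairs i < j, with X_I the indicator of one inversion.
There are 55 indicators.
For each fixed pair i < j, the values π(i) and π(j) are two distinct elements of {1, …, 11} in uniformly random order; by symmetry P[π(i) > π(j)] = 1/2.
By linearity: E[X] = 55 · (1/2) = C(11, 2) · (1/2) = 55/2 = 55/2 ≈ 27.5000.

E[X] = 55/2 = 27.5000.


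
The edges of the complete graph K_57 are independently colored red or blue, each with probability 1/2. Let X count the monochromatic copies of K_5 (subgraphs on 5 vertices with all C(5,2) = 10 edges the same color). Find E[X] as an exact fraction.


Let X = Σ_S X_S over the C(57, 5) = 4187106 subsets S of size 5, where X_S = 1 if the K_5 on S is monochromatic.
For a fixed S, the K_5 on S has C(5, 2) = 10 edges. P[all 10 edges red] = (1/2)^10, and likewise for blue, so P[monochromatic] = 2·(1/2)^10 = 2^{1 − 10} = 1/512.
By linearity: E[X] = C(57, 5) · 2^{1 − 10} = 4187106 · 1/512 = 2093553/256.
Numerically: E[X] ≈ 8177.94141.

E[X] = C(57,5)·2^(1−C(5,2)) = 2093553/256 ≈ 8177.94141.


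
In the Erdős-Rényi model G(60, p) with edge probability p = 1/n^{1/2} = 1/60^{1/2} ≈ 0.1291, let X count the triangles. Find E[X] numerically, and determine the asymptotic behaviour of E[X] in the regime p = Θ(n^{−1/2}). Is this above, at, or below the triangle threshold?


Number of potential triangles: C(60, 3) = 34220.
Each occurs with probability p³ ≈ (0.1291)³ ≈ 2.151657e-03.
By linearity: E[X] = C(60, 3)·p³ ≈ 34220 · 2.151657e-03 ≈ 73.6297.
Since α = 1/2 < 1, p = c/n^{1/2} ≫ 1/n is above the triangle threshold p ~ 1/n. Asymptotically E[X] ~ (c³/6)·n^{3(1−α)} = (1³/6)·n^{1.5} → ∞; triangles are abundant w.h.p.

E[X] ≈ 73.6297; in regime p = Θ(1/n^{1/2}) E[X] diverges (above the triangle threshold p ~ 1/n).


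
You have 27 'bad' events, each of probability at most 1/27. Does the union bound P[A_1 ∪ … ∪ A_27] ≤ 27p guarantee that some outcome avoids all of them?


Union bound: P[∪_{i=1}^{27} A_i] ≤ Σ_i P[A_i] ≤ 27·p = 27·(1/27) = 1.
Numerically: 1 ≈ 1.0000000.
Is 1 < 1? NO.
Since the bound 1 is ≥ 1, the union bound is uninformative here; it does NOT by itself certify existence.

27·p = 1 ≈ 1.0000000; existence NOT certified by the union bound.


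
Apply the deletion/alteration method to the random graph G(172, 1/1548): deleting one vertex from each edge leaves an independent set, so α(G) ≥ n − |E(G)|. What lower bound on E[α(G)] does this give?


E[|E(G)|] = C(172, 2)·p = 14706 · (1/1548) = 19/2.
E[α(G)] ≥ n − E[|E(G)|] = 172 − 19/2 = 325/2.
Numerically: ≈ 162.5000.
(This is only a lower bound; the true E[α(G)] may be larger.)

E[α(G)] ≥ 325/2 ≈ 162.5000.


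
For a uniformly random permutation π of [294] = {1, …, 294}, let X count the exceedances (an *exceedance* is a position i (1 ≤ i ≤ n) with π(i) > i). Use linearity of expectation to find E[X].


Write X = Σ_{i=1}^{294} X_i, where X_i = 1_{π(i) > i}.
For each fixed i, π(i) is uniform over {1, …, 294} (marginal of a uniform permutation), so P[π(i) > i] = (n − i)/n. Summing: Σ_{i=1}^{294} (n − i)/n = (0 + 1 + … + 293)/294 = 294(294 − 1)/(2·294) = (294 − 1)/2.
Hence E[X] = Σ_{i=1}^{294} (294 − i)/294 = 293/2 ≈ 146.500000.

E[X] = 293/2 = 146.500000.


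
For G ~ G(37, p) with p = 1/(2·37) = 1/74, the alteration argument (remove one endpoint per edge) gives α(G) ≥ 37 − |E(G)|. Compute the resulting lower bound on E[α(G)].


E[|E(G)|] = C(37, 2)·p = 666 · (1/74) = 9.
E[α(G)] ≥ n − E[|E(G)|] = 37 − 9 = 28.
Numerically: ≈ 28.00000.
(This is only a lower bound; the true E[α(G)] may be larger.)

E[α(G)] ≥ 28 ≈ 28.00000.


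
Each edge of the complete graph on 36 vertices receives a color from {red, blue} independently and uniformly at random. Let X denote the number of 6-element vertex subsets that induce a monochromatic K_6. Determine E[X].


Let X = Σ_S X_S over the C(36, 6) = 1947792 subsets S of size 6, where X_S = 1 if the K_6 on S is monochromatic.
For a fixed S, the K_6 on S has C(6, 2) = 15 edges. P[all 15 edges red] = (1/2)^15, and likewise for blue, so P[monochromatic] = 2·(1/2)^15 = 2^{1 − 15} = 1/16384.
Summing: E[X] = C(36, 6) · 2^{1 − 15} = 1947792 · 1/16384 = 121737/1024.
Numerically: E[X] ≈ 118.884.

E[X] = C(36,6)·2^(1−C(6,2)) = 121737/1024 ≈ 118.884.


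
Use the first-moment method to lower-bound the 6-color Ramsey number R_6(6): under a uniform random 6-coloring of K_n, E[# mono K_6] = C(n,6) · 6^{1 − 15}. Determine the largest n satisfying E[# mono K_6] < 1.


We need C(n, 6) · 6^{1 − 15} < 1, i.e. C(n, 6) < 6^{15 − 1} = 78364164096.
Check values of n near the boundary:
  n = 194: C(194, 6) = 68482017072; 68482017072 < 78364164096? YES
  n = 195: C(195, 6) = 70656049360; 70656049360 < 78364164096? YES
  n = 196: C(196, 6) = 72887293024; 72887293024 < 78364164096? YES
  n = 197: C(197, 6) = 75176946208; 75176946208 < 78364164096? YES
  n = 198: C(198, 6) = 77526225777; 77526225777 < 78364164096? YES
  n = 199: C(199, 6) = 79936367511; 79936367511 < 78364164096? NO
  n = 200: C(200, 6) = 82408626300; 82408626300 < 78364164096? NO
The largest n with C(n, 6) < 78364164096 is n = 198 (where E[X] = 25842075259/26121388032 ≈ 0.989). Hence R_6(6) > 198, i.e. R_6(6) ≥ 199.

Largest n = 198; hence R_6(6) > 198.


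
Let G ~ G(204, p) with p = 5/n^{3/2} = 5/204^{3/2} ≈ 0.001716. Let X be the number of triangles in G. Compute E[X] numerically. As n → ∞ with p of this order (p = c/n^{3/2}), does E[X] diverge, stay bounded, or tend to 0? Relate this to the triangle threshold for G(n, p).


Number of potential triangles: C(204, 3) = 1394204.
Each occurs with probability p³ ≈ (0.001716)³ ≈ 5.053290e-09.
By linearity: E[X] = C(204, 3)·p³ ≈ 1394204 · 5.053290e-09 ≈ 0.0070.
Since α = 3/2 > 1, p = c/n^{3/2} = o(1/n) is below the triangle threshold p ~ 1/n. Asymptotically E[X] ~ (c³/6)·n^{3(1−α)} = (5³/6)·n^{-1.5} → 0, so by Markov's inequality G has no triangles w.h.p.

E[X] ≈ 0.0070; in regime p = Θ(1/n^{3/2}) E[X] tends to 0 (below the triangle threshold p ~ 1/n).


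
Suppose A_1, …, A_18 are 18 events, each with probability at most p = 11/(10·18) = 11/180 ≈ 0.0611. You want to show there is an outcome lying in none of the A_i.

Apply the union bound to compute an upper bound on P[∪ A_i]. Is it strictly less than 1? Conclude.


Union bound: P[∪_{i=1}^{18} A_i] ≤ Σ_i P[A_i] ≤ 18·p = 18·(11/180) = 11/10.
Numerically: 11/10 ≈ 1.1000.
Is 11/10 < 1? NO.
Since the bound 11/10 is ≥ 1, the union bound is uninformative here; it does NOT by itself certify existence.

18·p = 11/10 ≈ 1.1000; existence NOT certified by the union bound.


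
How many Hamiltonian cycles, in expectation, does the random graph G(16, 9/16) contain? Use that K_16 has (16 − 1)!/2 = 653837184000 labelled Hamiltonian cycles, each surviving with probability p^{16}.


K_16 has (16 − 1)!/2 = 653837184000 labelled Hamiltonian cycles.
For each such Hamiltonian cycle H, let X_H = 1 if all 16 edges of H are present in G. Then P[X_H = 1] = p^{16} = (9/16)^{16} = 1853020188851841/18446744073709551616.
By linearity of expectation: E[X] = Σ_H E[X_H] = 653837184000 · p^{16} = 653837184000 · 1853020188851841/18446744073709551616 = 1183177248216831945952875/18014398509481984.
Numerically: E[X] ≈ 6.56795e+07.

E[X] = 653837184000 · (9/16)^{16} = 1183177248216831945952875/18014398509481984 ≈ 6.56795e+07.


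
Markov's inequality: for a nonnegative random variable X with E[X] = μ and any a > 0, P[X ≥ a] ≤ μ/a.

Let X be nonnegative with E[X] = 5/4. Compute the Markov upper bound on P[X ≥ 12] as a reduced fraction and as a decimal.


μ = E[X] = 5/4, a = 12.
Markov: P[X ≥ 12] ≤ μ/a = (5/4)/12 = 5/48.
Numerically: ≈ 0.1042.
(Since a = 12 > μ = 1.2500, the bound 5/48 is < 1 and informative.)

P[X ≥ 12] ≤ 5/48 ≈ 0.1042.


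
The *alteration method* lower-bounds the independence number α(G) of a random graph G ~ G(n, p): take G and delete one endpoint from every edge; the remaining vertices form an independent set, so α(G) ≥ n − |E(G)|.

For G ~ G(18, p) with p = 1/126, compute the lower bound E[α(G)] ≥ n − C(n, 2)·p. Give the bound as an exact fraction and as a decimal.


E[|E(G)|] = C(18, 2)·p = 153 · (1/126) = 17/14.
E[α(G)] ≥ n − E[|E(G)|] = 18 − 17/14 = 235/14.
Numerically: ≈ 16.786.
(This is only a lower bound; the true E[α(G)] may be larger.)

E[α(G)] ≥ 235/14 ≈ 16.786.


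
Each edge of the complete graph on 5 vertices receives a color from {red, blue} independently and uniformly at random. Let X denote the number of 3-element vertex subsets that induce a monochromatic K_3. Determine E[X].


Let X = Σ_S X_S over the C(5, 3) = 10 subsets S of size 3, where X_S = 1 if the K_3 on S is monochromatic.
For a fixed S, the K_3 on S has C(3, 2) = 3 edges. P[all 3 edges red] = (1/2)^3, and likewise for blue, so P[monochromatic] = 2·(1/2)^3 = 2^{1 − 3} = 1/4.
Summing: E[X] = C(5, 3) · 2^{1 − 3} = 10 · 1/4 = 5/2.
Numerically: E[X] ≈ 2.500000.

E[X] = C(5,3)·2^(1−C(3,2)) = 5/2 ≈ 2.500000.


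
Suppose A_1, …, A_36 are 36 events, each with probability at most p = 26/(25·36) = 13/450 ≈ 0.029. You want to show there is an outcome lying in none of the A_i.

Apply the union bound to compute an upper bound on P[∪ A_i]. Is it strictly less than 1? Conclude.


Union bound: P[∪_{i=1}^{36} A_i] ≤ Σ_i P[A_i] ≤ 36·p = 36·(13/450) = 26/25.
Numerically: 26/25 ≈ 1.040.
Is 26/25 < 1? NO.
Since the bound 26/25 is ≥ 1, the union bound is uninformative here; it does NOT by itself certify existence.

36·p = 26/25 ≈ 1.040; existence NOT certified by the union bound.


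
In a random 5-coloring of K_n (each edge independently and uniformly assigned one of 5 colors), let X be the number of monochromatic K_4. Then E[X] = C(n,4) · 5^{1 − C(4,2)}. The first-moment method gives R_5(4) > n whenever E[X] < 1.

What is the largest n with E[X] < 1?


We need C(n, 4) · 5^{1 − 6} < 1, i.e. C(n, 4) < 5^{6 − 1} = 3125.
Check values of n near the boundary:
  n = 14: C(14, 4) = 1001; 1001 < 3125? YES
  n = 15: C(15, 4) = 1365; 1365 < 3125? YES
  n = 16: C(16, 4) = 1820; 1820 < 3125? YES
  n = 17: C(17, 4) = 2380; 2380 < 3125? YES
  n = 18: C(18, 4) = 3060; 3060 < 3125? YES
  n = 19: C(19, 4) = 3876; 3876 < 3125? NO
  n = 20: C(20, 4) = 4845; 4845 < 3125? NO
The largest n with C(n, 4) < 3125 is n = 18 (where E[X] = 612/625 ≈ 0.979). Hence R_5(4) > 18, i.e. R_5(4) ≥ 19.

Largest n = 18; hence R_5(4) > 18.


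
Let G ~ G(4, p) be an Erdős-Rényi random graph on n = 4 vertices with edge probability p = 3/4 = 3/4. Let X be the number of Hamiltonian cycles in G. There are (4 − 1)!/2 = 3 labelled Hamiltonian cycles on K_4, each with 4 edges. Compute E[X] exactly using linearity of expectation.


K_4 has (4 − 1)!/2 = 3 labelled Hamiltonian cycles.
For each such Hamiltonian cycle H, let X_H = 1 if all 4 edges of H are present in G. Then P[X_H = 1] = p^{4} = (3/4)^{4} = 81/256.
By linearity of expectation: E[X] = Σ_H E[X_H] = 3 · p^{4} = 3 · 81/256 = 243/256.
Numerically: E[X] ≈ 0.949219.

E[X] = 3 · (3/4)^{4} = 243/256 ≈ 0.949219.


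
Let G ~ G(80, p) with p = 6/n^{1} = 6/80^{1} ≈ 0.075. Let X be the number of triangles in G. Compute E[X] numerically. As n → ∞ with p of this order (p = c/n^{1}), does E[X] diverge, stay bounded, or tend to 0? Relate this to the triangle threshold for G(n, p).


Number of potential triangles: C(80, 3) = 82160.
Each occurs with probability p³ ≈ (0.075)³ ≈ 4.218750e-04.
By linearity: E[X] = C(80, 3)·p³ ≈ 82160 · 4.218750e-04 ≈ 34.6612.
Here α = 1, so p = 6/n is exactly at the triangle threshold p ~ 1/n. Asymptotically E[X] → c³/6 = 6³/6 = 36 ≈ 36.0000, a bounded constant. In this regime the triangle count is asymptotically Poisson(c³/6).

E[X] ≈ 34.6612; in regime p = Θ(1/n^{1}) E[X] stays bounded (at the triangle threshold p ~ 1/n).


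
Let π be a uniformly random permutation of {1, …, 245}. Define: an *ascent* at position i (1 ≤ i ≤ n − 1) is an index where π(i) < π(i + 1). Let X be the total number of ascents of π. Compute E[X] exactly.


Write X = Σ X_I over i = 1, …, 244, with X_I the indicator of one ascent.
There are 244 indicators.
For each fixed i, the pair (π(i), π(i+1)) is a uniformly random ordered pair of distinct values from {1, …, 245}; by symmetry P[π(i) < π(i+1)] = 1/2.
By linearity: E[X] = 244 · (1/2) = (245 − 1) · (1/2) = 122 ≈ 122.0000.

E[X] = 122 = 122.0000.


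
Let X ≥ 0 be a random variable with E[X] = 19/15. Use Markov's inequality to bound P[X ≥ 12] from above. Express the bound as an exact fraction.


μ = E[X] = 19/15, a = 12.
Markov: P[X ≥ 12] ≤ μ/a = (19/15)/12 = 19/180.
Numerically: ≈ 0.1056.
(Since a = 12 > μ = 1.2667, the bound 19/180 is < 1 and informative.)

P[X ≥ 12] ≤ 19/180 ≈ 0.1056.


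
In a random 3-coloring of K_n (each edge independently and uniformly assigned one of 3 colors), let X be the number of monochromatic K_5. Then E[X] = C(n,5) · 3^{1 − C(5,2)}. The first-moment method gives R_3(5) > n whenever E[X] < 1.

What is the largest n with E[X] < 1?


We need C(n, 5) · 3^{1 − 10} < 1, i.e. C(n, 5) < 3^{10 − 1} = 19683.
Check values of n near the boundary:
  n = 15: C(15, 5) = 3003; 3003 < 19683? YES
  n = 16: C(16, 5) = 4368; 4368 < 19683? YES
  n = 17: C(17, 5) = 6188; 6188 < 19683? YES
  n = 18: C(18, 5) = 8568; 8568 < 19683? YES
  n = 19: C(19, 5) = 11628; 11628 < 19683? YES
  n = 20: C(20, 5) = 15504; 15504 < 19683? YES
  n = 21: C(21, 5) = 20349; 20349 < 19683? NO
  n = 22: C(22, 5) = 26334; 26334 < 19683? NO
  n = 23: C(23, 5) = 33649; 33649 < 19683? NO
The largest n with C(n, 5) < 19683 is n = 20 (where E[X] = 5168/6561 ≈ 0.7877). Hence R_3(5) > 20, i.e. R_3(5) ≥ 21.

Largest n = 20; hence R_3(5) > 20.


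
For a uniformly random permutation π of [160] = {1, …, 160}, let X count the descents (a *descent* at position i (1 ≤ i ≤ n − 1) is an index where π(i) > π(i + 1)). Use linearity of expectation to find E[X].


Write X = Σ X_I over i = 1, …, 159, with X_I the indicator of one descent.
There are 159 indicators.
For each fixed i, the pair (π(i), π(i+1)) is a uniformly random ordered pair of distinct values from {1, …, 160}; by symmetry P[π(i) > π(i+1)] = 1/2.
By linearity: E[X] = 159 · (1/2) = (160 − 1) · (1/2) = 159/2 ≈ 79.5000.

E[X] = 159/2 = 79.5000.


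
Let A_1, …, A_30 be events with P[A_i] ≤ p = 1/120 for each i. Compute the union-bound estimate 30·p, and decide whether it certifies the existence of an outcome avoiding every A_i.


Union bound: P[∪_{i=1}^{30} A_i] ≤ Σ_i P[A_i] ≤ 30·p = 30·(1/120) = 1/4.
Numerically: 1/4 ≈ 0.250.
Is 1/4 < 1? YES.
Since P[∪ A_i] ≤ 1/4 < 1, the complement has P[∩ A_i^c] ≥ 1 − 1/4 = 3/4 > 0, so some outcome avoids every A_i.

30·p = 1/4 ≈ 0.250; existence CERTIFIED by the union bound.


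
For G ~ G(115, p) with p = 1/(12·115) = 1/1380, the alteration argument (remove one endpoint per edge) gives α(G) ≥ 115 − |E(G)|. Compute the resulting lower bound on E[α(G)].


E[|E(G)|] = C(115, 2)·p = 6555 · (1/1380) = 19/4.
E[α(G)] ≥ n − E[|E(G)|] = 115 − 19/4 = 441/4.
Numerically: ≈ 110.250.
(This is only a lower bound; the true E[α(G)] may be larger.)

E[α(G)] ≥ 441/4 ≈ 110.250.


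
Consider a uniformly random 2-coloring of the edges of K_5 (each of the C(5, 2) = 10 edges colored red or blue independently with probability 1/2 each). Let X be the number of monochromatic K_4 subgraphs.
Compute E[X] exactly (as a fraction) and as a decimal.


Let X = Σ_S X_S over the C(5, 4) = 5 subsets S of size 4, where X_S = 1 if the K_4 on S is monochromatic.
For a fixed S, the K_4 on S has C(4, 2) = 6 edges. P[all 6 edges red] = (1/2)^6, and likewise for blue, so P[monochromatic] = 2·(1/2)^6 = 2^{1 − 6} = 1/32.
By linearity: E[X] = C(5, 4) · 2^{1 − 6} = 5 · 1/32 = 5/32.
Numerically: E[X] ≈ 0.15625.

E[X] = C(5,4)·2^(1−C(4,2)) = 5/32 ≈ 0.15625.


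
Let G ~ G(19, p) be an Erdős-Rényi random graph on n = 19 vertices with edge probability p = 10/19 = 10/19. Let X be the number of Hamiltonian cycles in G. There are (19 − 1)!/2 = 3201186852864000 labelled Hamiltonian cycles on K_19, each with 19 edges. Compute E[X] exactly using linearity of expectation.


K_19 has (19 − 1)!/2 = 3201186852864000 labelled Hamiltonian cycles.
For each such Hamiltonian cycle H, let X_H = 1 if all 19 edges of H are present in G. Then P[X_H = 1] = p^{19} = (10/19)^{19} = 10000000000000000000/1978419655660313589123979.
By linearity of expectation: E[X] = Σ_H E[X_H] = 3201186852864000 · p^{19} = 3201186852864000 · 10000000000000000000/1978419655660313589123979 = 32011868528640000000000000000000000/1978419655660313589123979.
Numerically: E[X] ≈ 1.61805e+10.

E[X] = 3201186852864000 · (10/19)^{19} = 32011868528640000000000000000000000/1978419655660313589123979 ≈ 1.61805e+10.


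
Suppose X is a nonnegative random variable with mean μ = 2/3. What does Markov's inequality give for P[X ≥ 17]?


μ = E[X] = 2/3, a = 17.
Markov: P[X ≥ 17] ≤ μ/a = (2/3)/17 = 2/51.
Numerically: ≈ 0.039216.
(Since a = 17 > μ = 0.666667, the bound 2/51 is < 1 and informative.)

P[X ≥ 17] ≤ 2/51 ≈ 0.039216.
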